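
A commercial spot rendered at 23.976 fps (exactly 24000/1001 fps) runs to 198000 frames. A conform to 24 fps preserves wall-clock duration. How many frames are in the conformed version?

Target frames = source frames × (target rate / source rate) = 198000 × (24)/(24000/1001) = 198000 × 1001/1000 = 198198.

198198 frames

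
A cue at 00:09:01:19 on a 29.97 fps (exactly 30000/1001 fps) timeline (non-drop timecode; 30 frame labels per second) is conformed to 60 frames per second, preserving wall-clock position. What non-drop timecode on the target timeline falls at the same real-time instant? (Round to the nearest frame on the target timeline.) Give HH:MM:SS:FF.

00:09:02:10

Source frame index: (0×3600 + 9×60 + 1) × 30 + 19 = 16249.
Real time: 16249 / (30000/1001) = 16265249/30000 s.
Target frame: (16265249/30000) × (60) = 16265249/500 ≈ 32530.498 → 32530.
At 60 labels/s: frame 32530 → 00:09:02:10.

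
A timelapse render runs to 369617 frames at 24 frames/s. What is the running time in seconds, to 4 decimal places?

15400.7083 seconds

Running time = 369617 × 1/24 = 369617/24 s ≈ 15400.7083 s.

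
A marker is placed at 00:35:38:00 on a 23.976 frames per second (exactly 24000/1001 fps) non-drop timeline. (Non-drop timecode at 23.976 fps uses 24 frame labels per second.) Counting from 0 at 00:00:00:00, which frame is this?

Total seconds to the label: (0 × 3600 + 35 × 60 + 38) = 2138.
Frame index = 2138 × 24 + 0 = 51312.

frame 51312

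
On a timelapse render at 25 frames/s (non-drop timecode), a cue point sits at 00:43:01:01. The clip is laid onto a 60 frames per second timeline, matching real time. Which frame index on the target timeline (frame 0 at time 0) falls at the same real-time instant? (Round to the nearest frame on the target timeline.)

frame 154862

Source frame index: (0×3600 + 43×60 + 1) × 25 + 1 = 64526.
Real time: 64526 / (25) = 64526/25 s.
Target frame: (64526/25) × (60) = 774312/5 ≈ 154862.400 → 154862.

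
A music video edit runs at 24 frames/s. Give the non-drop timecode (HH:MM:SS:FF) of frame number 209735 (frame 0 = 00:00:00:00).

209735 ÷ 24 = 8738 full seconds, remainder 23 frames.
8738 s = 2 h 25 min 38 s.
Timecode: 02:25:38:23.

02:25:38:23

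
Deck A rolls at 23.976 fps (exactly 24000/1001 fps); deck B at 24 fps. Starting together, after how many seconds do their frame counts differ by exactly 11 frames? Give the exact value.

The gap grows by |24 − 24000/1001| = 24/1001 frames per second.
Time for a 11-frame gap: 11 ÷ (24/1001) = 11011/24 s.

11011/24 seconds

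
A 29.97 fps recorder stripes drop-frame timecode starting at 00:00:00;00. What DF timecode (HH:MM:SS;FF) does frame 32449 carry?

Each 10-minute DF block holds 10 × 60 × 30 − 9 × 2 = 17982 frames. 32449 ÷ 17982 → 1 full block, remainder 14467.
Within the partial block the first minute is 1800 frames and each further minute 1798, so 8 further minute boundaries passed. Total skipped labels = 18 × 1 + 2 × 8 = 34.
Non-drop label index = 32449 + 34 = 32483; at 30 labels/s that is 00:18:02:23, i.e. DF 00:18:02;23.

00:18:02;23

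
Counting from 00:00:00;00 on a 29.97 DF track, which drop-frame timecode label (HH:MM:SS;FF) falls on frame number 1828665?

16:56:56;15

Each 10-minute DF block holds 10 × 60 × 30 − 9 × 2 = 17982 frames. 1828665 ÷ 17982 → 101 full blocks, remainder 12483.
Within the partial block the first minute is 1800 frames and each further minute 1798, so 6 further minute boundaries passed. Total skipped labels = 18 × 101 + 2 × 6 = 1830.
Non-drop label index = 1828665 + 1830 = 1830495; at 30 labels/s that is 16:56:56:15, i.e. DF 16:56:56;15.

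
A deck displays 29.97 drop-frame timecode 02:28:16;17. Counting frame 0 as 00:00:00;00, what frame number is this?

As if non-drop at 30 labels/s: (2 × 3600 + 28 × 60 + 16) × 30 + 17 = 266897.
Minute boundaries passed: 148; those not divisible by 10: 148 − 14 = 134; dropped labels = 2 × 134 = 268.
Actual frame index = 266897 − 268 = 266629.

266629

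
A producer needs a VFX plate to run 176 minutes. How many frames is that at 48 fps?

176 min = 10560 s.
Frames = 10560 × 48 = 506880.

506880 frames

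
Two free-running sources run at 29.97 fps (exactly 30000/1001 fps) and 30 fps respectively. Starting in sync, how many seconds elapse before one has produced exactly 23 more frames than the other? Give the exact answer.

23023/30 seconds

The gap grows by |30 − 30000/1001| = 30/1001 frames per second.
Time for a 23-frame gap: 23 ÷ (30/1001) = 23023/30 s.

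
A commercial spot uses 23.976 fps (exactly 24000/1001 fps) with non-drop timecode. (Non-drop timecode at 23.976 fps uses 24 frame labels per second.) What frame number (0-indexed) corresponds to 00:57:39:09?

Total seconds to the label: (0 × 3600 + 57 × 60 + 39) = 3459.
Frame index = 3459 × 24 + 9 = 83025.

frame 83025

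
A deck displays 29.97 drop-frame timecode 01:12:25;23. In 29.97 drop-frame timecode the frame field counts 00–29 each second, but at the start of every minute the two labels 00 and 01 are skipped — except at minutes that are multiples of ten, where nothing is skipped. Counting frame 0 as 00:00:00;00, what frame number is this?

130243

As if non-drop at 30 labels/s: (1 × 3600 + 12 × 60 + 25) × 30 + 23 = 130373.
Minute boundaries passed: 72; those not divisible by 10: 72 − 7 = 65; dropped labels = 2 × 65 = 130.
Actual frame index = 130373 − 130 = 130243.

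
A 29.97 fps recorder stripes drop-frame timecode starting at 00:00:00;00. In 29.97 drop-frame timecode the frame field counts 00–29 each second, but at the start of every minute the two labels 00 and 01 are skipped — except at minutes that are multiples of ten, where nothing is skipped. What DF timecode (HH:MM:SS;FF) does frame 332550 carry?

03:04:56;02

Ten DF minutes hold 17982 frames, so frame 332550 lies in block 18 (frames 323676–341657) with 8874 frames into that block.
The block's first minute is 1800 frames and the rest 1798 each; 8874 frames reaches minute 4, so 18 × 18 + 4 × 2 = 332 labels have been skipped so far.
Adding those back, label number 332550 + 332 = 332882 at 30 labels/s is 11096 s + 2 f = 3 h 4 min 56 s frame 2, i.e. 03:04:56;02.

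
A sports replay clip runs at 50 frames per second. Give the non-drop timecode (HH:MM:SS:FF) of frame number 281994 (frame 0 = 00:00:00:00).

01:33:59:44

281994 ÷ 50 = 5639 full seconds, remainder 44 frames.
5639 s = 1 h 33 min 59 s.
Timecode: 01:33:59:44.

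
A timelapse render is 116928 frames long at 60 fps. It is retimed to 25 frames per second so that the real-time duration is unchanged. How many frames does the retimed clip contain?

Target frames = source frames × (target rate / source rate) = 116928 × (25)/(60) = 116928 × 5/12 = 48720.

48720 frames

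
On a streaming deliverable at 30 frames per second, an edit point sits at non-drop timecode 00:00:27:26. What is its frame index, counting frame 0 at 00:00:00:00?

836

Total seconds to the label: (0 × 3600 + 0 × 60 + 27) = 27.
Frame index = 27 × 30 + 26 = 836.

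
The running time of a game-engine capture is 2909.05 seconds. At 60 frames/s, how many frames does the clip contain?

Frames = 2909.05 × 60 = 174543.

174543 frames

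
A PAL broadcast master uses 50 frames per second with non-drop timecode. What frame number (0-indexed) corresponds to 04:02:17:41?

Total seconds to the label: (4 × 3600 + 2 × 60 + 17) = 14537.
Frame index = 14537 × 50 + 41 = 726891.

frame 726891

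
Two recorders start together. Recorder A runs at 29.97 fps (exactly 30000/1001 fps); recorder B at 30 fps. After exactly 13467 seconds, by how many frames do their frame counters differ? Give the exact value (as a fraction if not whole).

404010/1001 frames

A emits 30000/1001 × 13467 = 404010000/1001 frames; B emits 30 × 13467 = 404010.
Difference = 404010/1001 frames (≈ 403.6064); B is ahead of A.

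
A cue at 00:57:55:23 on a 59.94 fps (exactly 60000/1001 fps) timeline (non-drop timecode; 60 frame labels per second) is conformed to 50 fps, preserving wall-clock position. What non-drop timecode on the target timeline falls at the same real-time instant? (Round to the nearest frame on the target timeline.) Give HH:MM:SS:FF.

00:57:58:43

Source frame index: (0×3600 + 57×60 + 55) × 60 + 23 = 208523.
Real time: 208523 / (60000/1001) = 208731523/60000 s.
Target frame: (208731523/60000) × (50) = 208731523/1200 ≈ 173942.936 → 173943.
At 50 labels/s: frame 173943 → 00:57:58:43.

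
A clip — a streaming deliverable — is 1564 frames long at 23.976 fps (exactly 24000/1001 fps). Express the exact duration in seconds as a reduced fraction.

Running time = 1564 ÷ (24000/1001) = 1564 × 1001/24000 = 391391/6000 s.

391391/6000 seconds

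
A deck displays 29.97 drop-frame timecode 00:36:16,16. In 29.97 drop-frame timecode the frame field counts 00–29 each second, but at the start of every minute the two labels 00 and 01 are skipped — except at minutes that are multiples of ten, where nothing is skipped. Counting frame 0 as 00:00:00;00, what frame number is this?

65230

As if non-drop at 30 labels/s: (0 × 3600 + 36 × 60 + 16) × 30 + 16 = 65296.
Minute boundaries passed: 36; those not divisible by 10: 36 − 3 = 33; dropped labels = 2 × 33 = 66.
Actual frame index = 65296 − 66 = 65230.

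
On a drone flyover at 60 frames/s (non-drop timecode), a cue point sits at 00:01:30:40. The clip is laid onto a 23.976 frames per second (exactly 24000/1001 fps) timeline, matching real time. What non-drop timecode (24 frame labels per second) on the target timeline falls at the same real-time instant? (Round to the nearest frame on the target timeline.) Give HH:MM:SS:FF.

00:01:30:14

Source frame index: (0×3600 + 1×60 + 30) × 60 + 40 = 5440.
Real time: 5440 / (60) = 272/3 s.
Target frame: (272/3) × (24000/1001) = 2176000/1001 ≈ 2173.826 → 2174.
At 24 labels/s: frame 2174 → 00:01:30:14.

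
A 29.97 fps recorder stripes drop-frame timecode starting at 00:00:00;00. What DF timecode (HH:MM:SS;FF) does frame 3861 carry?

Each 10-minute DF block holds 10 × 60 × 30 − 9 × 2 = 17982 frames. 3861 ÷ 17982 → 0 full blocks, remainder 3861.
Within the partial block the first minute is 1800 frames and each further minute 1798, so 2 further minute boundaries passed. Total skipped labels = 18 × 0 + 2 × 2 = 4.
Non-drop label index = 3861 + 4 = 3865; at 30 labels/s that is 00:02:08:25, i.e. DF 00:02:08;25.

00:02:08;25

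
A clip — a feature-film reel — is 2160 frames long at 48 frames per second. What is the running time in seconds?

Running time = 2160 / (48) = 45 s.

45 seconds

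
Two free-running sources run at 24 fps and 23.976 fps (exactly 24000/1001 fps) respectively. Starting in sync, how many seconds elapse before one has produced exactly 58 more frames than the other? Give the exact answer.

The gap grows by |24000/1001 − 24| = 24/1001 frames per second.
Time for a 58-frame gap: 58 ÷ (24/1001) = 29029/12 s.

29029/12 seconds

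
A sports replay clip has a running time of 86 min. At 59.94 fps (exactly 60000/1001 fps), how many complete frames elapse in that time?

309290 frames

86 min = 5160 s.
Frames = 5160 × 60000/1001 = 309600000/1001 ≈ 309290.7093.
Complete frames: 309290.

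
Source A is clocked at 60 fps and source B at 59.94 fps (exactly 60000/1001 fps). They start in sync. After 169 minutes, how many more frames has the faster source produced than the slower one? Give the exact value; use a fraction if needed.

46800/77 frames

169 min = 10140 s.
A emits 60 × 10140 = 608400 frames; B emits 60000/1001 × 10140 = 46800000/77.
Difference = 46800/77 frames (≈ 607.7922); B is behind A.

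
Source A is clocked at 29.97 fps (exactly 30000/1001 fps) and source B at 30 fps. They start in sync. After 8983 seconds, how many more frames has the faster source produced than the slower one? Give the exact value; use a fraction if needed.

A emits 30000/1001 × 8983 = 20730000/77 frames; B emits 30 × 8983 = 269490.
Difference = 20730/77 frames (≈ 269.2208); B is ahead of A.

20730/77 frames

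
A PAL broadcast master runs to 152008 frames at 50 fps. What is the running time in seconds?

Running time = 152008 / (50) = 3040.16 s.

3040.16 seconds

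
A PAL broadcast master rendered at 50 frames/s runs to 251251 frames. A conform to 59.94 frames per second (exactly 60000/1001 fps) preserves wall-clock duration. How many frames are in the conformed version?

301200 frames

Target frames = source frames × (target rate / source rate) = 251251 × (60000/1001)/(50) = 251251 × 1200/1001 = 301200.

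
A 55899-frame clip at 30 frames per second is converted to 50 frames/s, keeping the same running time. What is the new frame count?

93165 frames

Target frames = source frames × (target rate / source rate) = 55899 × (50)/(30) = 55899 × 5/3 = 93165.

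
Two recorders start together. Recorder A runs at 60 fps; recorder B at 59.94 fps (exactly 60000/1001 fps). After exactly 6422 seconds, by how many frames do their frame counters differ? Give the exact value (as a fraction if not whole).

A emits 60 × 6422 = 385320 frames; B emits 60000/1001 × 6422 = 29640000/77.
Difference = 29640/77 frames (≈ 384.9351); B is behind A.

29640/77 frames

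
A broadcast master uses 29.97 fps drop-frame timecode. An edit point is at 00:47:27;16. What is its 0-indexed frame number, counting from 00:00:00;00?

85340

As if non-drop at 30 labels/s: (0 × 3600 + 47 × 60 + 27) × 30 + 16 = 85426.
Minute boundaries passed: 47; those not divisible by 10: 47 − 4 = 43; dropped labels = 2 × 43 = 86.
Actual frame index = 85426 − 86 = 85340.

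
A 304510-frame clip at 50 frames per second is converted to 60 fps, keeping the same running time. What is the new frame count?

Target frames = source frames × (target rate / source rate) = 304510 × (60)/(50) = 304510 × 6/5 = 365412.

365412 frames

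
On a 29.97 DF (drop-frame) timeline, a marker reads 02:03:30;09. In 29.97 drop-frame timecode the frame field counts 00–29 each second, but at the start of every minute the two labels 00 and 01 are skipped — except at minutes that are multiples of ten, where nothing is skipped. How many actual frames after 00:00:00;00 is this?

222087

As if non-drop at 30 labels/s: (2 × 3600 + 3 × 60 + 30) × 30 + 9 = 222309.
Minute boundaries passed: 123; those not divisible by 10: 123 − 12 = 111; dropped labels = 2 × 111 = 222.
Actual frame index = 222309 − 222 = 222087.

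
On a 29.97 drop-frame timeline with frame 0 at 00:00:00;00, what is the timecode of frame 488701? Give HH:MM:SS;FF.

04:31:46;09

Ten DF minutes hold 17982 frames, so frame 488701 lies in block 27 (frames 485514–503495) with 3187 frames into that block.
The block's first minute is 1800 frames and the rest 1798 each; 3187 frames reaches minute 1, so 27 × 18 + 1 × 2 = 488 labels have been skipped so far.
Adding those back, label number 488701 + 488 = 489189 at 30 labels/s is 16306 s + 9 f = 4 h 31 min 46 s frame 9, i.e. 04:31:46;09.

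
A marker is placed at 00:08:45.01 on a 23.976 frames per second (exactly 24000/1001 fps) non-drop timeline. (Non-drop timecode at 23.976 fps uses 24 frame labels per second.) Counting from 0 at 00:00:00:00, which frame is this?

12601

Total seconds to the label: (0 × 3600 + 8 × 60 + 45) = 525.
Frame index = 525 × 24 + 1 = 12601.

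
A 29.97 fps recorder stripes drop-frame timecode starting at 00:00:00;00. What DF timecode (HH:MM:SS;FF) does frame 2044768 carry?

18:57:07;06

Each 10-minute DF block holds 10 × 60 × 30 − 9 × 2 = 17982 frames. 2044768 ÷ 17982 → 113 full blocks, remainder 12802.
Within the partial block the first minute is 1800 frames and each further minute 1798, so 7 further minute boundaries passed. Total skipped labels = 18 × 113 + 2 × 7 = 2048.
Non-drop label index = 2044768 + 2048 = 2046816; at 30 labels/s that is 18:57:07:06, i.e. DF 18:57:07;06.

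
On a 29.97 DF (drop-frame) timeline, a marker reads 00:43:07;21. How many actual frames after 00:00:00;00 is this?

77553

Complete 10-minute blocks: 4, each 17982 frames → 71928.
Remaining 3 whole minutes in the current block: 1800 + 2 × 1798 = 5396 frames.
Within the current minute: 7 × 30 + 21 − 2 = 229 (labels ;00/;01 skipped at this minute). Total = 71928 + 5396 + 229 = 77553.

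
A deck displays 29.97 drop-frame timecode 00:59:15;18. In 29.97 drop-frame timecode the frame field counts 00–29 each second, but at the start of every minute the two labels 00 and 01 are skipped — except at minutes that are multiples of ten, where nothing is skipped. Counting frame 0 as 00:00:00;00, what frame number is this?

106560

As if non-drop at 30 labels/s: (0 × 3600 + 59 × 60 + 15) × 30 + 18 = 106668.
Minute boundaries passed: 59; those not divisible by 10: 59 − 5 = 54; dropped labels = 2 × 54 = 108.
Actual frame index = 106668 − 108 = 106560.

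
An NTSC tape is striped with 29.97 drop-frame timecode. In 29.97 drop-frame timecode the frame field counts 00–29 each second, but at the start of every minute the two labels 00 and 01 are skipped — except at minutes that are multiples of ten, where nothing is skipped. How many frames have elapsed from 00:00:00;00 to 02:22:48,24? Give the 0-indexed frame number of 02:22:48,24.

256808

Complete 10-minute blocks: 14, each 17982 frames → 251748.
Remaining 2 whole minutes in the current block: 1800 + 1 × 1798 = 3598 frames.
Within the current minute: 48 × 30 + 24 − 2 = 1462 (labels ;00/;01 skipped at this minute). Total = 251748 + 3598 + 1462 = 256808.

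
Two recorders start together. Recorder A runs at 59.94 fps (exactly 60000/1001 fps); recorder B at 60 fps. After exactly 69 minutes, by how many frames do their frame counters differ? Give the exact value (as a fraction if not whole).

69 min = 4140 s.
A emits 60000/1001 × 4140 = 248400000/1001 frames; B emits 60 × 4140 = 248400.
Difference = 248400/1001 frames (≈ 248.1518); B is ahead of A.

248400/1001 frames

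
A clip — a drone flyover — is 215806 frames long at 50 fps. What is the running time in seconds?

Running time = 215806 / (50) = 4316.12 s.

4316.12 seconds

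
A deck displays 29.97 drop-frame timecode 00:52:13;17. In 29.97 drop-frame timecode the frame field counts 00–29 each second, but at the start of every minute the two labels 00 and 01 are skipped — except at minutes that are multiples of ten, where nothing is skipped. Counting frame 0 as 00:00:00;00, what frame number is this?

As if non-drop at 30 labels/s: (0 × 3600 + 52 × 60 + 13) × 30 + 17 = 94007.
Minute boundaries passed: 52; those not divisible by 10: 52 − 5 = 47; dropped labels = 2 × 47 = 94.
Actual frame index = 94007 − 94 = 93913.

93913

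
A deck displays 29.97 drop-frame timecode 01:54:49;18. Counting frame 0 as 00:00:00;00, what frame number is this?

As if non-drop at 30 labels/s: (1 × 3600 + 54 × 60 + 49) × 30 + 18 = 206688.
Minute boundaries passed: 114; those not divisible by 10: 114 − 11 = 103; dropped labels = 2 × 103 = 206.
Actual frame index = 206688 − 206 = 206482.

206482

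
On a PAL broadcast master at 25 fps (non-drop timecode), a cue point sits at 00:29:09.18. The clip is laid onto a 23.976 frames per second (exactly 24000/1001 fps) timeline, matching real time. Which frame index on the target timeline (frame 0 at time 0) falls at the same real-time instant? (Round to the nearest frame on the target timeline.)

Source frame index: (0×3600 + 29×60 + 9) × 25 + 18 = 43743.
Real time: 43743 / (25) = 43743/25 s.
Target frame: (43743/25) × (24000/1001) = 5999040/143 ≈ 41951.329 → 41951.

frame 41951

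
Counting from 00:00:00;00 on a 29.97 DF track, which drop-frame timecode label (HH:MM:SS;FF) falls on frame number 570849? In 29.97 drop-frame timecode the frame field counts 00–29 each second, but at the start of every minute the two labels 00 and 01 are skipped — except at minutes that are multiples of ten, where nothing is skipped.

05:17:27;11

Each 10-minute DF block holds 10 × 60 × 30 − 9 × 2 = 17982 frames. 570849 ÷ 17982 → 31 full blocks, remainder 13407.
Within the partial block the first minute is 1800 frames and each further minute 1798, so 7 further minute boundaries passed. Total skipped labels = 18 × 31 + 2 × 7 = 572.
Non-drop label index = 570849 + 572 = 571421; at 30 labels/s that is 05:17:27:11, i.e. DF 05:17:27;11.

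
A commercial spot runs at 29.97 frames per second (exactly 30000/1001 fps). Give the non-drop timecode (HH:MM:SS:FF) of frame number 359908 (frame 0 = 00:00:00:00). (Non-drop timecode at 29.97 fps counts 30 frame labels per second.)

359908 ÷ 30 = 11996 full seconds, remainder 28 frames.
11996 s = 3 h 19 min 56 s.
Timecode: 03:19:56:28.

03:19:56:28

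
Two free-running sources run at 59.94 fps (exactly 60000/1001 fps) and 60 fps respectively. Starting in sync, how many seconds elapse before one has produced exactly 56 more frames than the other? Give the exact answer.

14014/15 seconds

The gap grows by |60 − 60000/1001| = 60/1001 frames per second.
Time for a 56-frame gap: 56 ÷ (60/1001) = 14014/15 s.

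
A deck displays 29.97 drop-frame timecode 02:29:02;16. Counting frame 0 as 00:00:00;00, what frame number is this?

268006

As if non-drop at 30 labels/s: (2 × 3600 + 29 × 60 + 2) × 30 + 16 = 268276.
Minute boundaries passed: 149; those not divisible by 10: 149 − 14 = 135; dropped labels = 2 × 135 = 270.
Actual frame index = 268276 − 270 = 268006.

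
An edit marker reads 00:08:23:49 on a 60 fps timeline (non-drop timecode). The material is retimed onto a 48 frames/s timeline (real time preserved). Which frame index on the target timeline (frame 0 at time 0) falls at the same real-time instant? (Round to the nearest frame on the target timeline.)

Source frame index: (0×3600 + 8×60 + 23) × 60 + 49 = 30229.
Real time: 30229 / (60) = 30229/60 s.
Target frame: (30229/60) × (48) = 120916/5 ≈ 24183.200 → 24183.

frame 24183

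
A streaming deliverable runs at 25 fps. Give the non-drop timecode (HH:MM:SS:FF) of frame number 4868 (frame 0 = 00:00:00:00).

4868 ÷ 25 = 194 full seconds, remainder 18 frames.
194 s = 0 h 3 min 14 s.
Timecode: 00:03:14:18.

00:03:14:18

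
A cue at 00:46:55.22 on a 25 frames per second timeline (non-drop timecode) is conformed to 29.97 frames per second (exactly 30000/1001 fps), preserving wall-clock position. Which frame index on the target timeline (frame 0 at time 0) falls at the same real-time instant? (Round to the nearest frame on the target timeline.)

frame 84392

Source frame index: (0×3600 + 46×60 + 55) × 25 + 22 = 70397.
Real time: 70397 / (25) = 70397/25 s.
Target frame: (70397/25) × (30000/1001) = 84476400/1001 ≈ 84392.008 → 84392.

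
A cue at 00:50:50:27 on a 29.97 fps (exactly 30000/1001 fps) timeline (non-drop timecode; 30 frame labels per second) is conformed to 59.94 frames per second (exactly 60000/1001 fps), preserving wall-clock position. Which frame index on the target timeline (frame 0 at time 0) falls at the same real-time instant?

Source frame index: (0×3600 + 50×60 + 50) × 30 + 27 = 91527.
Real time: 91527 / (30000/1001) = 30539509/10000 s.
Target frame: (30539509/10000) × (60000/1001) = 183054.

frame 183054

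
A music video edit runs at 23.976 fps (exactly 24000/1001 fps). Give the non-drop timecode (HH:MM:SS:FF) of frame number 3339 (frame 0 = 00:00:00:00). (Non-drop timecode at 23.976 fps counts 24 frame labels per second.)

3339 ÷ 24 = 139 full seconds, remainder 3 frames.
139 s = 0 h 2 min 19 s.
Timecode: 00:02:19:03.

00:02:19:03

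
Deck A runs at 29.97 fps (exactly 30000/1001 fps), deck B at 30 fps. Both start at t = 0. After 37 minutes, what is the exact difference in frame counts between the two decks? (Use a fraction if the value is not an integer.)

37 min = 2220 s.
A emits 30000/1001 × 2220 = 66600000/1001 frames; B emits 30 × 2220 = 66600.
Difference = 66600/1001 frames (≈ 66.5335); B is ahead of A.

66600/1001 frames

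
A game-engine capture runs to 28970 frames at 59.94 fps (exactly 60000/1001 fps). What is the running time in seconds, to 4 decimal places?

Running time = 28970 × 1001/60000 = 2899897/6000 s ≈ 483.3162 s.

483.3162 seconds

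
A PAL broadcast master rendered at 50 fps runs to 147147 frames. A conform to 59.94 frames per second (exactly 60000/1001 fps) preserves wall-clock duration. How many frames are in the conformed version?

Target frames = source frames × (target rate / source rate) = 147147 × (60000/1001)/(50) = 147147 × 1200/1001 = 176400.

176400 frames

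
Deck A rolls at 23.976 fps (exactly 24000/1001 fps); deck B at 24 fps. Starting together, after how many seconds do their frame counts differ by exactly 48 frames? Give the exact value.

2002 seconds

The gap grows by |24 − 24000/1001| = 24/1001 frames per second.
Time for a 48-frame gap: 48 ÷ (24/1001) = 2002 s.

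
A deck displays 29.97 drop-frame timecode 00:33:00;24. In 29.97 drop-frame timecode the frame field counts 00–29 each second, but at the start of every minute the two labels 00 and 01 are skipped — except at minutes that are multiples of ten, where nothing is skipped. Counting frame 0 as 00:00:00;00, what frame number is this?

59364

Complete 10-minute blocks: 3, each 17982 frames → 53946.
Remaining 3 whole minutes in the current block: 1800 + 2 × 1798 = 5396 frames.
Within the current minute: 0 × 30 + 24 − 2 = 22 (labels ;00/;01 skipped at this minute). Total = 53946 + 5396 + 22 = 59364.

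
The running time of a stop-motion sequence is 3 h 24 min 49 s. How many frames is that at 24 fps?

294936 frames

3 h 24 min 49 s = 12289 s.
Frames = 12289 × 24 = 294936.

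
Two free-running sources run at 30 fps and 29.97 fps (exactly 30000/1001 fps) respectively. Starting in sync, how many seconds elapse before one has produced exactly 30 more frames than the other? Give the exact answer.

The gap grows by |30000/1001 − 30| = 30/1001 frames per second.
Time for a 30-frame gap: 30 ÷ (30/1001) = 1001 s.

1001 seconds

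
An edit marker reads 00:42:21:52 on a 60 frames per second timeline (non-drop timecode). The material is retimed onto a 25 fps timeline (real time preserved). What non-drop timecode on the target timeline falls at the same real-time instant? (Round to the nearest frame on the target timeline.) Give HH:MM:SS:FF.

00:42:21:22

Source frame index: (0×3600 + 42×60 + 21) × 60 + 52 = 152512.
Real time: 152512 / (60) = 38128/15 s.
Target frame: (38128/15) × (25) = 190640/3 ≈ 63546.667 → 63547.
At 25 labels/s: frame 63547 → 00:42:21:22.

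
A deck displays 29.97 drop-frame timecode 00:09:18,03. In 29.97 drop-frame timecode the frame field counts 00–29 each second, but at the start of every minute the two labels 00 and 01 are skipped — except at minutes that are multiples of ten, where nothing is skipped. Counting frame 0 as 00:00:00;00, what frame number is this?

16725

As if non-drop at 30 labels/s: (0 × 3600 + 9 × 60 + 18) × 30 + 3 = 16743.
Minute boundaries passed: 9; those not divisible by 10: 9 − 0 = 9; dropped labels = 2 × 9 = 18.
Actual frame index = 16743 − 18 = 16725.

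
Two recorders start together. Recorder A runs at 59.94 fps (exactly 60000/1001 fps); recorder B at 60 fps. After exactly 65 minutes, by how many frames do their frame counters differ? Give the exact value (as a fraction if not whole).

65 min = 3900 s.
A emits 60000/1001 × 3900 = 18000000/77 frames; B emits 60 × 3900 = 234000.
Difference = 18000/77 frames (≈ 233.7662); B is ahead of A.

18000/77 frames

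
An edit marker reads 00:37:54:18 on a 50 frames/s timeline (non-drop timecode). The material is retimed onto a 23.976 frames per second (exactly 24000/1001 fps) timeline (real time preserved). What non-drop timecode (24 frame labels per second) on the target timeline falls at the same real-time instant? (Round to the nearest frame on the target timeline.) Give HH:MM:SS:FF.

Source frame index: (0×3600 + 37×60 + 54) × 50 + 18 = 113718.
Real time: 113718 / (50) = 56859/25 s.
Target frame: (56859/25) × (24000/1001) = 4962240/91 ≈ 54530.110 → 54530.
At 24 labels/s: frame 54530 → 00:37:52:02.

00:37:52:02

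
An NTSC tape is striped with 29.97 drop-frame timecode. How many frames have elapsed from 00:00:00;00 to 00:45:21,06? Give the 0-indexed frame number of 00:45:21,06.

Complete 10-minute blocks: 4, each 17982 frames → 71928.
Remaining 5 whole minutes in the current block: 1800 + 4 × 1798 = 8992 frames.
Within the current minute: 21 × 30 + 6 − 2 = 634 (labels ;00/;01 skipped at this minute). Total = 71928 + 8992 + 634 = 81554.

81554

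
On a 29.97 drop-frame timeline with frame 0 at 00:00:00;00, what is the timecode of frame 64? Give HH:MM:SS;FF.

Each 10-minute DF block holds 10 × 60 × 30 − 9 × 2 = 17982 frames. 64 ÷ 17982 → 0 full blocks, remainder 64.
Within the partial block the first minute is 1800 frames and each further minute 1798, so 0 further minute boundaries passed. Total skipped labels = 18 × 0 + 2 × 0 = 0.
Non-drop label index = 64 + 0 = 64; at 30 labels/s that is 00:00:02:04, i.e. DF 00:00:02;04.

00:00:02;04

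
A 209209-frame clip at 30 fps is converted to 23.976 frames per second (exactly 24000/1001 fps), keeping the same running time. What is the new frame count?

Target frames = source frames × (target rate / source rate) = 209209 × (24000/1001)/(30) = 209209 × 800/1001 = 167200.

167200 frames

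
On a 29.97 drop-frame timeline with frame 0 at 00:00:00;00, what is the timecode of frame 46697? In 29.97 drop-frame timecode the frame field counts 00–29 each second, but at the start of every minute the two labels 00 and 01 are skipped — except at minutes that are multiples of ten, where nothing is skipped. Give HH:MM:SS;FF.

Ten DF minutes hold 17982 frames, so frame 46697 lies in block 2 (frames 35964–53945) with 10733 frames into that block.
The block's first minute is 1800 frames and the rest 1798 each; 10733 frames reaches minute 5, so 2 × 18 + 5 × 2 = 46 labels have been skipped so far.
Adding those back, label number 46697 + 46 = 46743 at 30 labels/s is 1558 s + 3 f = 0 h 25 min 58 s frame 3, i.e. 00:25:58;03.

00:25:58;03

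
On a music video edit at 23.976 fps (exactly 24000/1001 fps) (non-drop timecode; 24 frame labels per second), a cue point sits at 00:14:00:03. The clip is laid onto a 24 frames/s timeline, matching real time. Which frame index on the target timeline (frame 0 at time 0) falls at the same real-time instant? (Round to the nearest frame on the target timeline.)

frame 20183

Source frame index: (0×3600 + 14×60 + 0) × 24 + 3 = 20163.
Real time: 20163 / (24000/1001) = 6727721/8000 s.
Target frame: (6727721/8000) × (24) = 20183163/1000 ≈ 20183.163 → 20183.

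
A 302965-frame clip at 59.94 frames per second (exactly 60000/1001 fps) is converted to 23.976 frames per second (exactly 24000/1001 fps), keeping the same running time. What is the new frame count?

Target frames = source frames × (target rate / source rate) = 302965 × (24000/1001)/(60000/1001) = 302965 × 2/5 = 121186.

121186 frames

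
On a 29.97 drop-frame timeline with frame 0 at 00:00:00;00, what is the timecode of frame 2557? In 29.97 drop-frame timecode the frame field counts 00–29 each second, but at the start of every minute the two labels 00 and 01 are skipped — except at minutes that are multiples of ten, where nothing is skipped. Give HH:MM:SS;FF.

00:01:25;09

Each 10-minute DF block holds 10 × 60 × 30 − 9 × 2 = 17982 frames. 2557 ÷ 17982 → 0 full blocks, remainder 2557.
Within the partial block the first minute is 1800 frames and each further minute 1798, so 1 further minute boundary passed. Total skipped labels = 18 × 0 + 2 × 1 = 2.
Non-drop label index = 2557 + 2 = 2559; at 30 labels/s that is 00:01:25:09, i.e. DF 00:01:25;09.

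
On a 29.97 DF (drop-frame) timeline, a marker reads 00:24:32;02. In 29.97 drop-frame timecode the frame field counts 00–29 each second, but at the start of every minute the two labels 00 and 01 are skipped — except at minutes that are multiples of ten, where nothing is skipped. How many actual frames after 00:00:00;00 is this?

Complete 10-minute blocks: 2, each 17982 frames → 35964.
Remaining 4 whole minutes in the current block: 1800 + 3 × 1798 = 7194 frames.
Within the current minute: 32 × 30 + 2 − 2 = 960 (labels ;00/;01 skipped at this minute). Total = 35964 + 7194 + 960 = 44118.

44118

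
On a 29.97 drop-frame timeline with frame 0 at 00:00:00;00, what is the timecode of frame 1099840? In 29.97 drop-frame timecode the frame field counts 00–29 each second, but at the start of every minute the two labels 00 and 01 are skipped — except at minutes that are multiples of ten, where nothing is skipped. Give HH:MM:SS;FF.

Each 10-minute DF block holds 10 × 60 × 30 − 9 × 2 = 17982 frames. 1099840 ÷ 17982 → 61 full blocks, remainder 2938.
Within the partial block the first minute is 1800 frames and each further minute 1798, so 1 further minute boundary passed. Total skipped labels = 18 × 61 + 2 × 1 = 1100.
Non-drop label index = 1099840 + 1100 = 1100940; at 30 labels/s that is 10:11:38:00, i.e. DF 10:11:38;00.

10:11:38;00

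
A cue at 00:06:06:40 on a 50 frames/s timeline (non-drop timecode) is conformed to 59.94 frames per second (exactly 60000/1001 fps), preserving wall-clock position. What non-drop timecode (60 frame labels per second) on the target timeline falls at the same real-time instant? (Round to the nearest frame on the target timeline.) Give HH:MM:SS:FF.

00:06:06:26

Source frame index: (0×3600 + 6×60 + 6) × 50 + 40 = 18340.
Real time: 18340 / (50) = 1834/5 s.
Target frame: (1834/5) × (60000/1001) = 3144000/143 ≈ 21986.014 → 21986.
At 60 labels/s: frame 21986 → 00:06:06:26.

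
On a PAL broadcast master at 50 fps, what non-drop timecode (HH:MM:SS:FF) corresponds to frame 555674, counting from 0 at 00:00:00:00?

555674 ÷ 50 = 11113 full seconds, remainder 24 frames.
11113 s = 3 h 5 min 13 s.
Timecode: 03:05:13:24.

03:05:13:24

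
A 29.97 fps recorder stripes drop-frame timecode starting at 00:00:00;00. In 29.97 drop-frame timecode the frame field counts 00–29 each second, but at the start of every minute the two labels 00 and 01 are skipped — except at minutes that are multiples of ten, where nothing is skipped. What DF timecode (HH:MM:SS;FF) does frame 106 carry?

00:00:03;16

Each 10-minute DF block holds 10 × 60 × 30 − 9 × 2 = 17982 frames. 106 ÷ 17982 → 0 full blocks, remainder 106.
Within the partial block the first minute is 1800 frames and each further minute 1798, so 0 further minute boundaries passed. Total skipped labels = 18 × 0 + 2 × 0 = 0.
Non-drop label index = 106 + 0 = 106; at 30 labels/s that is 00:00:03:16, i.e. DF 00:00:03;16.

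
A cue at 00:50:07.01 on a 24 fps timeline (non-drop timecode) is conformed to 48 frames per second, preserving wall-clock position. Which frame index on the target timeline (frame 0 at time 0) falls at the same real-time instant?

frame 144338

Source frame index: (0×3600 + 50×60 + 7) × 24 + 1 = 72169.
Real time: 72169 / (24) = 72169/24 s.
Target frame: (72169/24) × (48) = 144338.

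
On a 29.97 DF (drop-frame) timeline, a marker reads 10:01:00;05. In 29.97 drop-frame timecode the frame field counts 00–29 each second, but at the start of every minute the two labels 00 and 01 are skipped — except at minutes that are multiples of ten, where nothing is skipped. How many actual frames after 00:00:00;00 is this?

1080723

Complete 10-minute blocks: 60, each 17982 frames → 1078920.
Remaining 1 whole minute in the current block: 1800 + 0 × 1798 = 1800 frames.
Within the current minute: 0 × 30 + 5 − 2 = 3 (labels ;00/;01 skipped at this minute). Total = 1078920 + 1800 + 3 = 1080723.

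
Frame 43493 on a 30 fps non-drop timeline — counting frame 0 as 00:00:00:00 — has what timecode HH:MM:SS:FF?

00:24:09:23

43493 ÷ 30 = 1449 full seconds, remainder 23 frames.
1449 s = 0 h 24 min 9 s.
Timecode: 00:24:09:23.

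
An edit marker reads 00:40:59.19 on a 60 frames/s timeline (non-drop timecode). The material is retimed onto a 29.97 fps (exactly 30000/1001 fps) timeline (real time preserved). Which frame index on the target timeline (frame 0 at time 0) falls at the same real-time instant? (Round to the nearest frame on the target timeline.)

Source frame index: (0×3600 + 40×60 + 59) × 60 + 19 = 147559.
Real time: 147559 / (60) = 147559/60 s.
Target frame: (147559/60) × (30000/1001) = 73779500/1001 ≈ 73705.794 → 73706.

frame 73706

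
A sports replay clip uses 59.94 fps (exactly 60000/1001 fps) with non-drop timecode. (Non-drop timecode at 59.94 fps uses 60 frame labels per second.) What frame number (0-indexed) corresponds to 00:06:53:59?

24839

Total seconds to the label: (0 × 3600 + 6 × 60 + 53) = 413.
Frame index = 413 × 60 + 59 = 24839.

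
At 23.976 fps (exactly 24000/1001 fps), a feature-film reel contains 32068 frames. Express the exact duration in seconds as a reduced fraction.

Running time = 32068 ÷ (24000/1001) = 32068 × 1001/24000 = 8025017/6000 s.

8025017/6000 seconds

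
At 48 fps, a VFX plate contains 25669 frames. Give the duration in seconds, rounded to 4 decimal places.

534.7708 seconds

Running time = 25669 × 1/48 = 25669/48 s ≈ 534.7708 s.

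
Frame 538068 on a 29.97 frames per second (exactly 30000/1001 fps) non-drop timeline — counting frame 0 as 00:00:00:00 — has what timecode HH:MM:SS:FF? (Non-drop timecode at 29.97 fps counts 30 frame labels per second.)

538068 ÷ 30 = 17935 full seconds, remainder 18 frames.
17935 s = 4 h 58 min 55 s.
Timecode: 04:58:55:18.

04:58:55:18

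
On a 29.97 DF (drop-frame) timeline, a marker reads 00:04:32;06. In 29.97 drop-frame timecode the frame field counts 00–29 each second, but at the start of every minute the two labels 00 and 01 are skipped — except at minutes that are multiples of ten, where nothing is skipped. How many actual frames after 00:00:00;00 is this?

8158

Complete 10-minute blocks: 0, each 17982 frames → 0.
Remaining 4 whole minutes in the current block: 1800 + 3 × 1798 = 7194 frames.
Within the current minute: 32 × 30 + 6 − 2 = 964 (labels ;00/;01 skipped at this minute). Total = 0 + 7194 + 964 = 8158.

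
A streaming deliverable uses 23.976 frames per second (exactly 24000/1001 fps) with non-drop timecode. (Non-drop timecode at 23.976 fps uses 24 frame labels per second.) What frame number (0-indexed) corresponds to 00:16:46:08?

Total seconds to the label: (0 × 3600 + 16 × 60 + 46) = 1006.
Frame index = 1006 × 24 + 8 = 24152.

frame 24152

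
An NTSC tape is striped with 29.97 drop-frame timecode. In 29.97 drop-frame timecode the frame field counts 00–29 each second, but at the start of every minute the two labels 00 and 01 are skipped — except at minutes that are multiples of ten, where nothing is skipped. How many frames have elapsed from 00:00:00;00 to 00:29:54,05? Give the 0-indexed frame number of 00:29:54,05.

Complete 10-minute blocks: 2, each 17982 frames → 35964.
Remaining 9 whole minutes in the current block: 1800 + 8 × 1798 = 16184 frames.
Within the current minute: 54 × 30 + 5 − 2 = 1623 (labels ;00/;01 skipped at this minute). Total = 35964 + 16184 + 1623 = 53771.

53771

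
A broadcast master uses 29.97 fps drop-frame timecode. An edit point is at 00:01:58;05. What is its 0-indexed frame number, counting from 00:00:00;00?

3543

Complete 10-minute blocks: 0, each 17982 frames → 0.
Remaining 1 whole minute in the current block: 1800 + 0 × 1798 = 1800 frames.
Within the current minute: 58 × 30 + 5 − 2 = 1743 (labels ;00/;01 skipped at this minute). Total = 0 + 1800 + 1743 = 3543.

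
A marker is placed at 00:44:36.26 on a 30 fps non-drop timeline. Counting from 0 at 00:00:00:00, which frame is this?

frame 80306

Total seconds to the label: (0 × 3600 + 44 × 60 + 36) = 2676.
Frame index = 2676 × 30 + 26 = 80306.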